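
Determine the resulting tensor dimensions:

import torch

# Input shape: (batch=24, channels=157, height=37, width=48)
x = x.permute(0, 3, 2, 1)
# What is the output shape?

Input shape: (24, 157, 37, 48)
Output shape: (24, 48, 37, 157)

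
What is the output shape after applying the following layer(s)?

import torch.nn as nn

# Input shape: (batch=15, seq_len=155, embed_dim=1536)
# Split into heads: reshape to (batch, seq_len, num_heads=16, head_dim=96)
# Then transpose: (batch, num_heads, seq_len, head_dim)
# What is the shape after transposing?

Input shape: (15, 155, 1536)
  -> after reshape: (15, 155, 16, 96)
Output shape: (15, 16, 155, 96)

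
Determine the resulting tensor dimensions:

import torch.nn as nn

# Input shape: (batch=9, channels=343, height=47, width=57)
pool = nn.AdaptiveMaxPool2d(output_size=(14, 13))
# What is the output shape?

Input shape: (9, 343, 47, 57)
Output shape: (9, 343, 14, 13)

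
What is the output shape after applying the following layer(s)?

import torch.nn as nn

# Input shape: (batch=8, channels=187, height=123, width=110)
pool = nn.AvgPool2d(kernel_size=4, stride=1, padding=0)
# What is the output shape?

Input shape: (8, 187, 123, 110)
Output shape: (8, 187, 120, 107)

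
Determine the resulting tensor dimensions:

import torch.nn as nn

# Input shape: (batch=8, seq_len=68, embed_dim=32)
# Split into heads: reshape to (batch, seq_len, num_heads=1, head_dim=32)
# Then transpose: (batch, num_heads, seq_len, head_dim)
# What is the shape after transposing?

Input shape: (8, 68, 32)
  -> after reshape: (8, 68, 1, 32)
Output shape: (8, 1, 68, 32)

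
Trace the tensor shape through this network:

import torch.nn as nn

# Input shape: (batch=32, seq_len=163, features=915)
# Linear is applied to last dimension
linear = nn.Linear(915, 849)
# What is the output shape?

Input shape: (32, 163, 915)
Output shape: (32, 163, 849)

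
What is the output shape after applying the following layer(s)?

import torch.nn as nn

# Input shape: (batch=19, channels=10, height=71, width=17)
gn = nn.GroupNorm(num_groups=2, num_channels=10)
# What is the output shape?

Input shape: (19, 10, 71, 17)
Output shape: (19, 10, 71, 17)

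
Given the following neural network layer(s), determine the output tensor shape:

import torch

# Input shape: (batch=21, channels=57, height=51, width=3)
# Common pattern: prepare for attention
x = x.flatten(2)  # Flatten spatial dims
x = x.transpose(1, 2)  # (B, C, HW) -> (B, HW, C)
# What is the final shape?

Input shape: (21, 57, 51, 3)
  -> after flatten(2): (21, 57, 153)
Output shape: (21, 153, 57)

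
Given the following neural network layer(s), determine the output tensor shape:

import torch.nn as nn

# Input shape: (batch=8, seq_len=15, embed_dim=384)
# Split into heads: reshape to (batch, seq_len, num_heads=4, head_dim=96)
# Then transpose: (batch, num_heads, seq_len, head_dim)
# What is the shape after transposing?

Input shape: (8, 15, 384)
  -> after reshape: (8, 15, 4, 96)
Output shape: (8, 4, 15, 96)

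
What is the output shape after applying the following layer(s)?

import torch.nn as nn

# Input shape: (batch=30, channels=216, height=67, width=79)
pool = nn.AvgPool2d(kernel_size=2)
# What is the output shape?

Input shape: (30, 216, 67, 79)
Output shape: (30, 216, 33, 39)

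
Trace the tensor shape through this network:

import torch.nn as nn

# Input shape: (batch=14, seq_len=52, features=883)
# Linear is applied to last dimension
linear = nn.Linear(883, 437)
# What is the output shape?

Input shape: (14, 52, 883)
Output shape: (14, 52, 437)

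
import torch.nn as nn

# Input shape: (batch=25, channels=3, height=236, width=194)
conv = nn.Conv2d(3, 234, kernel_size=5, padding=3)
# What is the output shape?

Input shape: (25, 3, 236, 194)
Output shape: (25, 234, 238, 196)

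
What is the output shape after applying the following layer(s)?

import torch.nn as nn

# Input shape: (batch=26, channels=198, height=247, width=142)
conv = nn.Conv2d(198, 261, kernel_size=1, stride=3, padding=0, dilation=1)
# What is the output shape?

Input shape: (26, 198, 247, 142)
Output shape: (26, 261, 83, 48)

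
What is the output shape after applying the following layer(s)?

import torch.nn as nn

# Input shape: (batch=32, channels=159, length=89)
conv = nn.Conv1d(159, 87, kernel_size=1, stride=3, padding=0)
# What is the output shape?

Input shape: (32, 159, 89)
Output shape: (32, 87, 30)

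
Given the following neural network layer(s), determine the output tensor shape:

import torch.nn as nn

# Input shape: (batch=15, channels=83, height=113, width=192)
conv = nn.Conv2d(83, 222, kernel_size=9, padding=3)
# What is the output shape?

Input shape: (15, 83, 113, 192)
Output shape: (15, 222, 111, 190)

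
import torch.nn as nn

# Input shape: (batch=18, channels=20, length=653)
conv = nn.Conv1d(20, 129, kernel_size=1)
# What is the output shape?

Input shape: (18, 20, 653)
Output shape: (18, 129, 653)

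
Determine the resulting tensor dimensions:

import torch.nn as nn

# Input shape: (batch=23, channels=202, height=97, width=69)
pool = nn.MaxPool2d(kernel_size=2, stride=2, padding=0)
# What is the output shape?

Input shape: (23, 202, 97, 69)
Output shape: (23, 202, 48, 34)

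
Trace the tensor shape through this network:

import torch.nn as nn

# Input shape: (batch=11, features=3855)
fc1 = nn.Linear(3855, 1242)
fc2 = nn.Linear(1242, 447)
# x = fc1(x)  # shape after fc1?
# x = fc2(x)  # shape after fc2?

Input shape: (11, 3855)
  -> after fc1: (11, 1242)
Output shape: (11, 447)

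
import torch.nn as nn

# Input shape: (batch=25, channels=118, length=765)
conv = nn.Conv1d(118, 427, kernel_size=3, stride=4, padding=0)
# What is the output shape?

Input shape: (25, 118, 765)
Output shape: (25, 427, 191)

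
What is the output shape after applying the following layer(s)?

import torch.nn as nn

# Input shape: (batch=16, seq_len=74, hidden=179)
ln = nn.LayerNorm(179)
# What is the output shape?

Input shape: (16, 74, 179)
Output shape: (16, 74, 179)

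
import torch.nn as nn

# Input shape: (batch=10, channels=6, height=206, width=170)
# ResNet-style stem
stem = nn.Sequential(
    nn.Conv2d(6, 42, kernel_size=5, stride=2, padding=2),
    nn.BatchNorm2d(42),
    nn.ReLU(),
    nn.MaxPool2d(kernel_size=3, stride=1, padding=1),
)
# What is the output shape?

Input shape: (10, 6, 206, 170)
  -> after Conv2d 5x5 stride=2: (10, 42, 103, 85)
Output shape: (10, 42, 103, 85)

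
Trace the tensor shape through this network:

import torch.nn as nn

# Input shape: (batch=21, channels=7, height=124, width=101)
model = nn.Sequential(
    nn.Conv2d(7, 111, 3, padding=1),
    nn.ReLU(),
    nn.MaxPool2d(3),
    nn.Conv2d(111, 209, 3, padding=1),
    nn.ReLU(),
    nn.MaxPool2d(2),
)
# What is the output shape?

Input shape: (21, 7, 124, 101)
  -> after first Conv2d: (21, 111, 124, 101)
  -> after first MaxPool2d: (21, 111, 41, 33)
  -> after second Conv2d: (21, 209, 41, 33)
Output shape: (21, 209, 20, 16)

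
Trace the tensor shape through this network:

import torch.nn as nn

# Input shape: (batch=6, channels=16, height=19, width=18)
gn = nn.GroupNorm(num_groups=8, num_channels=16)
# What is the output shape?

Input shape: (6, 16, 19, 18)
Output shape: (6, 16, 19, 18)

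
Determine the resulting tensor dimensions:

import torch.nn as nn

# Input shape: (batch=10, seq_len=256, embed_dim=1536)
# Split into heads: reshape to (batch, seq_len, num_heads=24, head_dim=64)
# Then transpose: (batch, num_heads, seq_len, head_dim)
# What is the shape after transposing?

Input shape: (10, 256, 1536)
  -> after reshape: (10, 256, 24, 64)
Output shape: (10, 24, 256, 64)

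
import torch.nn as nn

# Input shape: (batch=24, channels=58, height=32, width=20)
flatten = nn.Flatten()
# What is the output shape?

Input shape: (24, 58, 32, 20)
Output shape: (24, 37120)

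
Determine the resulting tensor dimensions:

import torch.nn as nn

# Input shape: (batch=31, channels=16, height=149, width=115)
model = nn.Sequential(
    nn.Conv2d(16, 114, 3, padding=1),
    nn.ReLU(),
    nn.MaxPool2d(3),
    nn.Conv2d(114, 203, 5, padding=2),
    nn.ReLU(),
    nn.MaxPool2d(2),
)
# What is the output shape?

Input shape: (31, 16, 149, 115)
  -> after first Conv2d: (31, 114, 149, 115)
  -> after first MaxPool2d: (31, 114, 49, 38)
  -> after second Conv2d: (31, 203, 49, 38)
Output shape: (31, 203, 24, 19)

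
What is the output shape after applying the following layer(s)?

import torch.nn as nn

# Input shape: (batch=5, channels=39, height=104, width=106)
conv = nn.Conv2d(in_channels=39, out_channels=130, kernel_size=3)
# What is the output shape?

Input shape: (5, 39, 104, 106)
Output shape: (5, 130, 102, 104)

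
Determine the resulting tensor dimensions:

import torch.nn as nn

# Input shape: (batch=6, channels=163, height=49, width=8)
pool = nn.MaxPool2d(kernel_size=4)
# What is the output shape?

Input shape: (6, 163, 49, 8)
Output shape: (6, 163, 12, 2)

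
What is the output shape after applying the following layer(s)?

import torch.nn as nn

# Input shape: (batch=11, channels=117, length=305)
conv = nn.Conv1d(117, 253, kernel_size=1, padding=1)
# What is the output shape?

Input shape: (11, 117, 305)
Output shape: (11, 253, 307)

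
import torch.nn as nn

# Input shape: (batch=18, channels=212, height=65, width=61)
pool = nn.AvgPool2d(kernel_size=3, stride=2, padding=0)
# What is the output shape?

Input shape: (18, 212, 65, 61)
Output shape: (18, 212, 32, 30)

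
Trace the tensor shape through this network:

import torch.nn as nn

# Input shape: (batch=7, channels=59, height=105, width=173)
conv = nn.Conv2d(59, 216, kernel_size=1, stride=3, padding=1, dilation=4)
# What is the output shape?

Input shape: (7, 59, 105, 173)
Output shape: (7, 216, 36, 59)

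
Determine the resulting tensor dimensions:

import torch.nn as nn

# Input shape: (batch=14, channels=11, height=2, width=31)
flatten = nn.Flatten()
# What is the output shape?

Input shape: (14, 11, 2, 31)
Output shape: (14, 682)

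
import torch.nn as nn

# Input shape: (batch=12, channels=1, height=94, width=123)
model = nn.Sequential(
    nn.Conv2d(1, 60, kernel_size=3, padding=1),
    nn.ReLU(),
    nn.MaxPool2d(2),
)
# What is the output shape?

Input shape: (12, 1, 94, 123)
  -> after Conv2d: (12, 60, 94, 123)
  -> after ReLU: (12, 60, 94, 123)
Output shape: (12, 60, 47, 61)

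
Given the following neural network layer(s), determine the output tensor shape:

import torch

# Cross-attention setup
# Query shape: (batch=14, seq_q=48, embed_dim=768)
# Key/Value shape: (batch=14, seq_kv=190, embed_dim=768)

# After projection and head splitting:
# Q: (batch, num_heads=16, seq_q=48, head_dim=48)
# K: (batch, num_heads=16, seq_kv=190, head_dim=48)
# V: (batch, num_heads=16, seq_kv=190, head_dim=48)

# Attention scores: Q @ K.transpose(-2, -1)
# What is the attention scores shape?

Input shape: (14, 48, 768)
Output shape: (14, 16, 48, 190)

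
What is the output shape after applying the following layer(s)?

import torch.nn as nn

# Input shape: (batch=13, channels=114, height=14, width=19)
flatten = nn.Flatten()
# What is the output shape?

Input shape: (13, 114, 14, 19)
Output shape: (13, 30324)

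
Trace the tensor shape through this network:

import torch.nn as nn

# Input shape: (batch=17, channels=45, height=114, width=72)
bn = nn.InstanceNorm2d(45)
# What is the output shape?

Input shape: (17, 45, 114, 72)
Output shape: (17, 45, 114, 72)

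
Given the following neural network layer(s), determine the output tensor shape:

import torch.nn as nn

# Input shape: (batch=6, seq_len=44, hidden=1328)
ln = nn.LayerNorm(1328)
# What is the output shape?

Input shape: (6, 44, 1328)
Output shape: (6, 44, 1328)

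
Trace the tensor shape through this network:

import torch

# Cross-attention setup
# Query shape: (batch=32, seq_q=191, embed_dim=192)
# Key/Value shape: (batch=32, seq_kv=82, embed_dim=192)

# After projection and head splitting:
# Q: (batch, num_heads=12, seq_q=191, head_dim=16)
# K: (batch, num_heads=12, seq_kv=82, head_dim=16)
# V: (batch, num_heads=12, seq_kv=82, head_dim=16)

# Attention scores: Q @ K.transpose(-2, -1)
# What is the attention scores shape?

Input shape: (32, 191, 192)
Output shape: (32, 12, 191, 82)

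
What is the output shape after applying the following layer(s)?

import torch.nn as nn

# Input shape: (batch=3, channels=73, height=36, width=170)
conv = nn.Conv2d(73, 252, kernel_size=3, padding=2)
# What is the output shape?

Input shape: (3, 73, 36, 170)
Output shape: (3, 252, 38, 172)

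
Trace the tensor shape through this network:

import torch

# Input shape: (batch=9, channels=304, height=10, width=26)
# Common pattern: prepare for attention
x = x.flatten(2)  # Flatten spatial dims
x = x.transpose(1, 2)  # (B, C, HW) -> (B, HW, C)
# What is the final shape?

Input shape: (9, 304, 10, 26)
  -> after flatten(2): (9, 304, 260)
Output shape: (9, 260, 304)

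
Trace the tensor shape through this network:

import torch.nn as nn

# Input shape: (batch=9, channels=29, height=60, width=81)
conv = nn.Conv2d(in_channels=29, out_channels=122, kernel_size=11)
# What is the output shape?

Input shape: (9, 29, 60, 81)
Output shape: (9, 122, 50, 71)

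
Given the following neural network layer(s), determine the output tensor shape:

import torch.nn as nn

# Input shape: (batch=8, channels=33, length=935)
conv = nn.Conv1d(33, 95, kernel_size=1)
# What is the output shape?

Input shape: (8, 33, 935)
Output shape: (8, 95, 935)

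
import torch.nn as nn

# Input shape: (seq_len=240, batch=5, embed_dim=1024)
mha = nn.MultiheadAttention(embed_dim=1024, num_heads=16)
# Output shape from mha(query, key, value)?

Input shape: (240, 5, 1024)
Output shape: (240, 5, 1024)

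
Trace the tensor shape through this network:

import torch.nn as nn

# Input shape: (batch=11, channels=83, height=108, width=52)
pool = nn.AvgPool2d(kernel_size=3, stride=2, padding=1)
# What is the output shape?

Input shape: (11, 83, 108, 52)
Output shape: (11, 83, 54, 26)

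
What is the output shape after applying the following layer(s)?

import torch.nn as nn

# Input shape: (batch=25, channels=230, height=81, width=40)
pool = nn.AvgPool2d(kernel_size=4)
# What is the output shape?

Input shape: (25, 230, 81, 40)
Output shape: (25, 230, 20, 10)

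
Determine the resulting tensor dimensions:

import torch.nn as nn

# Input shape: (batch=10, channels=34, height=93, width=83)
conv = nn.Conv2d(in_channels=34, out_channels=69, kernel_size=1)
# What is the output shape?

Input shape: (10, 34, 93, 83)
Output shape: (10, 69, 93, 83)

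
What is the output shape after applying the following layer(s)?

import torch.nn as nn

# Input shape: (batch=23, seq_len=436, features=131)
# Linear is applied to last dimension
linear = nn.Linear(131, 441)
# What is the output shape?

Input shape: (23, 436, 131)
Output shape: (23, 436, 441)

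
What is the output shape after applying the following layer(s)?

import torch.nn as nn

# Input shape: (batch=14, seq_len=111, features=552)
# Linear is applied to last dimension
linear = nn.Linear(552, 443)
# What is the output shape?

Input shape: (14, 111, 552)
Output shape: (14, 111, 443)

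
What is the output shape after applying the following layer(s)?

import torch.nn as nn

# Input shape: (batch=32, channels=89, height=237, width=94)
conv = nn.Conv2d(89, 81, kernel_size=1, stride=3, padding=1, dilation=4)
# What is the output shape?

Input shape: (32, 89, 237, 94)
Output shape: (32, 81, 80, 32)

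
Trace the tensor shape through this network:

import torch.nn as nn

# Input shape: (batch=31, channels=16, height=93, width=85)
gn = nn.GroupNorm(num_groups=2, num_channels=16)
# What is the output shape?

Input shape: (31, 16, 93, 85)
Output shape: (31, 16, 93, 85)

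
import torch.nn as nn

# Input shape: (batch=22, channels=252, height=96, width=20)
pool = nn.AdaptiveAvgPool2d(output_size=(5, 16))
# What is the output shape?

Input shape: (22, 252, 96, 20)
Output shape: (22, 252, 5, 16)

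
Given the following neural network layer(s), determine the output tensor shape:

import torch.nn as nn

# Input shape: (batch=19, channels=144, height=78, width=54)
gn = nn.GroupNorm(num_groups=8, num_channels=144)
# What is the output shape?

Input shape: (19, 144, 78, 54)
Output shape: (19, 144, 78, 54)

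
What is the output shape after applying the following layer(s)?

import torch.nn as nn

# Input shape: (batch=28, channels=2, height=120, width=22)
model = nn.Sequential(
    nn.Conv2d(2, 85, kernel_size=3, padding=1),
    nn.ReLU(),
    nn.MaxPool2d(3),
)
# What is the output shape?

Input shape: (28, 2, 120, 22)
  -> after Conv2d: (28, 85, 120, 22)
  -> after ReLU: (28, 85, 120, 22)
Output shape: (28, 85, 40, 7)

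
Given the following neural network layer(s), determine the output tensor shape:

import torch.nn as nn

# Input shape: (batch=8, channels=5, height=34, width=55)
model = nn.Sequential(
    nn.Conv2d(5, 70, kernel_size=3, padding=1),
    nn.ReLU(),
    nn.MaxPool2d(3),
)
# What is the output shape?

Input shape: (8, 5, 34, 55)
  -> after Conv2d: (8, 70, 34, 55)
  -> after ReLU: (8, 70, 34, 55)
Output shape: (8, 70, 11, 18)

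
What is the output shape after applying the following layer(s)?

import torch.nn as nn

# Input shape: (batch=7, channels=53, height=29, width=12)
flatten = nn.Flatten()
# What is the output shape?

Input shape: (7, 53, 29, 12)
Output shape: (7, 18444)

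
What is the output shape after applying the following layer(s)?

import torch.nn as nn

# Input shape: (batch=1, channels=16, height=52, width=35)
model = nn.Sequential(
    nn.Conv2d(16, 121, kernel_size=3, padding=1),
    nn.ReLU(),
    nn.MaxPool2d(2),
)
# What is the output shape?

Input shape: (1, 16, 52, 35)
  -> after Conv2d: (1, 121, 52, 35)
  -> after ReLU: (1, 121, 52, 35)
Output shape: (1, 121, 26, 17)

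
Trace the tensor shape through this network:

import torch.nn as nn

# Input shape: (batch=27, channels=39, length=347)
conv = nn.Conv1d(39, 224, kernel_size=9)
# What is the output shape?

Input shape: (27, 39, 347)
Output shape: (27, 224, 339)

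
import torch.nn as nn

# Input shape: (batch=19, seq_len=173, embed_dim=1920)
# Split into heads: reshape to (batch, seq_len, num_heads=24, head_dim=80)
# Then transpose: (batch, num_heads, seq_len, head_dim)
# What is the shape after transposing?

Input shape: (19, 173, 1920)
  -> after reshape: (19, 173, 24, 80)
Output shape: (19, 24, 173, 80)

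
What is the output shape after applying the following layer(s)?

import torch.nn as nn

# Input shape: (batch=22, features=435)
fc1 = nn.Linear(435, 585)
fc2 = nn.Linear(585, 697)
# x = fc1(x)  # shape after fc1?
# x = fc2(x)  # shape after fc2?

Input shape: (22, 435)
  -> after fc1: (22, 585)
Output shape: (22, 697)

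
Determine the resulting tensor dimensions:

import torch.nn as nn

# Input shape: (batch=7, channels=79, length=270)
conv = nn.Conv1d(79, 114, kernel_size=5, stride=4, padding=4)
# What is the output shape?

Input shape: (7, 79, 270)
Output shape: (7, 114, 69)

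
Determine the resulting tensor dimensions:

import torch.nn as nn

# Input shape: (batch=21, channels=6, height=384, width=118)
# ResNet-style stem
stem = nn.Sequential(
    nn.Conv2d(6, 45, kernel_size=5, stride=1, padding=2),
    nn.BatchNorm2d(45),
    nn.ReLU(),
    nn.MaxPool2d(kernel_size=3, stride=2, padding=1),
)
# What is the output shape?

Input shape: (21, 6, 384, 118)
  -> after Conv2d 5x5 stride=1: (21, 45, 384, 118)
Output shape: (21, 45, 192, 59)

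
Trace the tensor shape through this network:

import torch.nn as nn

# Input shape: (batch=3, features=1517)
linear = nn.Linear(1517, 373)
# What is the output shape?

Input shape: (3, 1517)
Output shape: (3, 373)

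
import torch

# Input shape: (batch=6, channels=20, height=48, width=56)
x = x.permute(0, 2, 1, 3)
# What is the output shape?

Input shape: (6, 20, 48, 56)
Output shape: (6, 48, 20, 56)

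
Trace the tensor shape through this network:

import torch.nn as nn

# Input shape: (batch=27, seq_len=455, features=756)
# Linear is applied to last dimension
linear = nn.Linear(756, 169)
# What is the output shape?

Input shape: (27, 455, 756)
Output shape: (27, 455, 169)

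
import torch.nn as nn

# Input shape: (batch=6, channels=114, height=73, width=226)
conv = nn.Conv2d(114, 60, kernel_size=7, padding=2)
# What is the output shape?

Input shape: (6, 114, 73, 226)
Output shape: (6, 60, 71, 224)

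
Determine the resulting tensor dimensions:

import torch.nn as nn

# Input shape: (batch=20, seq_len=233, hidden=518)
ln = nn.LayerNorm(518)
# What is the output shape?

Input shape: (20, 233, 518)
Output shape: (20, 233, 518)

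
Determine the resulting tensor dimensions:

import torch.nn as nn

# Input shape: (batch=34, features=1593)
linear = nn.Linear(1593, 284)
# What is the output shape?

Input shape: (34, 1593)
Output shape: (34, 284)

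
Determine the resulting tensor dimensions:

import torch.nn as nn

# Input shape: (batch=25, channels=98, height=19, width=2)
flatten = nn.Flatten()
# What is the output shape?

Input shape: (25, 98, 19, 2)
Output shape: (25, 3724)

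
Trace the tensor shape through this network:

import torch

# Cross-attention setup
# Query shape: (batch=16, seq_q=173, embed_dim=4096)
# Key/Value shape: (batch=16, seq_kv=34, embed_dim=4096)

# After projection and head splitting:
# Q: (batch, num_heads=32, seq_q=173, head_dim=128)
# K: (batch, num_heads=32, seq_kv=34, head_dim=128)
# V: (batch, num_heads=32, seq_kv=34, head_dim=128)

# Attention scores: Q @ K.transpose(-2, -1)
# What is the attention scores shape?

Input shape: (16, 173, 4096)
Output shape: (16, 32, 173, 34)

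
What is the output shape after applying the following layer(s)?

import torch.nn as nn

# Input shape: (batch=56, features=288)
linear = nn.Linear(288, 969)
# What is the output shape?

Input shape: (56, 288)
Output shape: (56, 969)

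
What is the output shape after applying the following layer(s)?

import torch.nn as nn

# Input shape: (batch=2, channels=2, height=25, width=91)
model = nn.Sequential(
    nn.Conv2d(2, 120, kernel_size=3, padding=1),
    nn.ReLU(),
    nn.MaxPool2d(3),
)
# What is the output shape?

Input shape: (2, 2, 25, 91)
  -> after Conv2d: (2, 120, 25, 91)
  -> after ReLU: (2, 120, 25, 91)
Output shape: (2, 120, 8, 30)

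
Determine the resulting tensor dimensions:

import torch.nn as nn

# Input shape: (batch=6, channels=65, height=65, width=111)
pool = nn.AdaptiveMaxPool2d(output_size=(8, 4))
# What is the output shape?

Input shape: (6, 65, 65, 111)
Output shape: (6, 65, 8, 4)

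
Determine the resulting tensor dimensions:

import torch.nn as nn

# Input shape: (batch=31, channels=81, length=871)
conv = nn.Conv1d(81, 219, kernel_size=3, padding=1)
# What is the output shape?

Input shape: (31, 81, 871)
Output shape: (31, 219, 871)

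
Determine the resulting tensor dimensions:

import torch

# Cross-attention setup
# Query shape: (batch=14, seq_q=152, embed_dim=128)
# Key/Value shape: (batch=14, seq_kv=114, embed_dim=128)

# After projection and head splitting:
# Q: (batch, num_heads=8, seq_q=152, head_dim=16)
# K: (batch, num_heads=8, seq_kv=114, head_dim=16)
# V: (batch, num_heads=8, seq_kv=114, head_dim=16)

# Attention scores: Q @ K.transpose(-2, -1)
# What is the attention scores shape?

Input shape: (14, 152, 128)
Output shape: (14, 8, 152, 114)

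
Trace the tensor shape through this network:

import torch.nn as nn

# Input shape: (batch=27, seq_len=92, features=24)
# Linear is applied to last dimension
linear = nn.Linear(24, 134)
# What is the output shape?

Input shape: (27, 92, 24)
Output shape: (27, 92, 134)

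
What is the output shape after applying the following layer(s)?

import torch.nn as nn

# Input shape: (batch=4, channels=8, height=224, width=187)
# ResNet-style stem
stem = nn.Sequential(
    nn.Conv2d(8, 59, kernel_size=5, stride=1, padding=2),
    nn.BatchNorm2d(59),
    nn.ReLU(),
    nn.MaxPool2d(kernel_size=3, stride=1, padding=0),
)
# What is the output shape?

Input shape: (4, 8, 224, 187)
  -> after Conv2d 5x5 stride=1: (4, 59, 224, 187)
Output shape: (4, 59, 222, 185)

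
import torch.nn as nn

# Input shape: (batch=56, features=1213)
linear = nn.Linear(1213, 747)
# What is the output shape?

Input shape: (56, 1213)
Output shape: (56, 747)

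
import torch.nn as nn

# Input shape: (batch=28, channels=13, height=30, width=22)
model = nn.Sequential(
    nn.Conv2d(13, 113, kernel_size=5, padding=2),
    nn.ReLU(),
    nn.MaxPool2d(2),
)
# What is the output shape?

Input shape: (28, 13, 30, 22)
  -> after Conv2d: (28, 113, 30, 22)
  -> after ReLU: (28, 113, 30, 22)
Output shape: (28, 113, 15, 11)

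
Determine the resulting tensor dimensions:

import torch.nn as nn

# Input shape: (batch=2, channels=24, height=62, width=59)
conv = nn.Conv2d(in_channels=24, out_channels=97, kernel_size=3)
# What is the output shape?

Input shape: (2, 24, 62, 59)
Output shape: (2, 97, 60, 57)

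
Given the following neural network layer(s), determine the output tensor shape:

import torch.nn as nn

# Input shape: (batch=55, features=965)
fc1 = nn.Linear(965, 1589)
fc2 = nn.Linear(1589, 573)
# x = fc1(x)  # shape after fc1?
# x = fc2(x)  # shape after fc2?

Input shape: (55, 965)
  -> after fc1: (55, 1589)
Output shape: (55, 573)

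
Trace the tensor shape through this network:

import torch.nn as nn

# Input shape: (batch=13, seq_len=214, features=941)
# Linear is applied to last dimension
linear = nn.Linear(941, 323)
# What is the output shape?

Input shape: (13, 214, 941)
Output shape: (13, 214, 323)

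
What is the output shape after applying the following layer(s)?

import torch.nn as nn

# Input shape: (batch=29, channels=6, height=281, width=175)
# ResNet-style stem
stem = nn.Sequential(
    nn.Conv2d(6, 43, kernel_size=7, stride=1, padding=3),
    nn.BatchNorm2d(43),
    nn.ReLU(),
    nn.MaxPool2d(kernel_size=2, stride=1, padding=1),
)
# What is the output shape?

Input shape: (29, 6, 281, 175)
  -> after Conv2d 7x7 stride=1: (29, 43, 281, 175)
Output shape: (29, 43, 282, 176)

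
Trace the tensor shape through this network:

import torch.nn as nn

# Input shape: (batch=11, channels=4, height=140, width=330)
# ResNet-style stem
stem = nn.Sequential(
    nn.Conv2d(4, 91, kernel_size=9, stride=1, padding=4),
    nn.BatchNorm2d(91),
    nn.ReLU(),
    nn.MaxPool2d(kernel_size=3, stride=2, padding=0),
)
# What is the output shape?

Input shape: (11, 4, 140, 330)
  -> after Conv2d 9x9 stride=1: (11, 91, 140, 330)
Output shape: (11, 91, 69, 164)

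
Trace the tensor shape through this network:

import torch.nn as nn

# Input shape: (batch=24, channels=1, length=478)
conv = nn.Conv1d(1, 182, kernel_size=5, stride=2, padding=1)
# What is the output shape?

Input shape: (24, 1, 478)
Output shape: (24, 182, 238)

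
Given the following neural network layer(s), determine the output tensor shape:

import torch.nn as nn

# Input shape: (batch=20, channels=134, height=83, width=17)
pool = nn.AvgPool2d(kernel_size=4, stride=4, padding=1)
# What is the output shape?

Input shape: (20, 134, 83, 17)
Output shape: (20, 134, 21, 4)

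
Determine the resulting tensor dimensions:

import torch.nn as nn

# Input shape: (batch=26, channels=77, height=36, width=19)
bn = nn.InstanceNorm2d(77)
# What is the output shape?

Input shape: (26, 77, 36, 19)
Output shape: (26, 77, 36, 19)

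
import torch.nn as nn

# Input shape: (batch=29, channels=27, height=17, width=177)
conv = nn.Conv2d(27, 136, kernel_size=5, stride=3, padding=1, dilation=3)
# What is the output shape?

Input shape: (29, 27, 17, 177)
Output shape: (29, 136, 3, 56)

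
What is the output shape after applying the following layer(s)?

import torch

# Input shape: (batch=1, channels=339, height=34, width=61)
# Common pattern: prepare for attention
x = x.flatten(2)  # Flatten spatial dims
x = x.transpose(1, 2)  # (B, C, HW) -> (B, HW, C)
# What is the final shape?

Input shape: (1, 339, 34, 61)
  -> after flatten(2): (1, 339, 2074)
Output shape: (1, 2074, 339)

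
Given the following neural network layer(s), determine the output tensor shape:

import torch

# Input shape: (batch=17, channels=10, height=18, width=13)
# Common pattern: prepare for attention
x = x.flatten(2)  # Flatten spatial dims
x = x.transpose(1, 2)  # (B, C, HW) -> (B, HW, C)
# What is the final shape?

Input shape: (17, 10, 18, 13)
  -> after flatten(2): (17, 10, 234)
Output shape: (17, 234, 10)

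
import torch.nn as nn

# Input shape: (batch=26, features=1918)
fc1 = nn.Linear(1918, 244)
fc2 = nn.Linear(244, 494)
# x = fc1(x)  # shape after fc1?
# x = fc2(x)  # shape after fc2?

Input shape: (26, 1918)
  -> after fc1: (26, 244)
Output shape: (26, 494)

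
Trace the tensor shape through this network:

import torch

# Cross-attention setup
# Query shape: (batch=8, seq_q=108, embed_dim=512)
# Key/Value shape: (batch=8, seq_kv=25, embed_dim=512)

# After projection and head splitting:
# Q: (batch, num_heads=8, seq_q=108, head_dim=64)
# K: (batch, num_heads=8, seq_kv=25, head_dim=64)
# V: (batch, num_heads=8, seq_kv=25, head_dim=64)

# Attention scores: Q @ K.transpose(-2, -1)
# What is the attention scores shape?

Input shape: (8, 108, 512)
Output shape: (8, 8, 108, 25)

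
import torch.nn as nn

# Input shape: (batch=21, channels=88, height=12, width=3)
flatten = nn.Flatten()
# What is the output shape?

Input shape: (21, 88, 12, 3)
Output shape: (21, 3168)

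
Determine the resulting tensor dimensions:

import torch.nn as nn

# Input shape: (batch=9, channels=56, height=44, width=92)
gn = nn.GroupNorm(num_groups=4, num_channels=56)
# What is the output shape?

Input shape: (9, 56, 44, 92)
Output shape: (9, 56, 44, 92)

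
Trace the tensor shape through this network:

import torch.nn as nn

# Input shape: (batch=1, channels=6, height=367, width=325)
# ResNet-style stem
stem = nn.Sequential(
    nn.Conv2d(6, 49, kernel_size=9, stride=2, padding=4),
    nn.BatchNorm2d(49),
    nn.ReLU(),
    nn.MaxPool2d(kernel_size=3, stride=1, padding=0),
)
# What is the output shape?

Input shape: (1, 6, 367, 325)
  -> after Conv2d 9x9 stride=2: (1, 49, 184, 163)
Output shape: (1, 49, 182, 161)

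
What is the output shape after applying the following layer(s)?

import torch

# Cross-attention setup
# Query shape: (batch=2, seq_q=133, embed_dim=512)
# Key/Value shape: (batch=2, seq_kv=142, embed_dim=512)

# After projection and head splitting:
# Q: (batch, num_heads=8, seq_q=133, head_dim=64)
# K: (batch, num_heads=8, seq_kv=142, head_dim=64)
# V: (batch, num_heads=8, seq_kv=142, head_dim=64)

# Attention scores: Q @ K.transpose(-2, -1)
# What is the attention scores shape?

Input shape: (2, 133, 512)
Output shape: (2, 8, 133, 142)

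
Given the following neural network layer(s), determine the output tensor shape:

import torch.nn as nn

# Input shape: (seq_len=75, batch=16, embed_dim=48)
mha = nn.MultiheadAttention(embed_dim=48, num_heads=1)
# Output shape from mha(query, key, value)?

Input shape: (75, 16, 48)
Output shape: (75, 16, 48)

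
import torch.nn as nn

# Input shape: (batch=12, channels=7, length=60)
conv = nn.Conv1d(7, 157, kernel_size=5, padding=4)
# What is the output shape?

Input shape: (12, 7, 60)
Output shape: (12, 157, 64)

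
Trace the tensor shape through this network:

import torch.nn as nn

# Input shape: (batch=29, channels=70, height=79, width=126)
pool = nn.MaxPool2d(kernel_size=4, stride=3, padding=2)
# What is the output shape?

Input shape: (29, 70, 79, 126)
Output shape: (29, 70, 27, 43)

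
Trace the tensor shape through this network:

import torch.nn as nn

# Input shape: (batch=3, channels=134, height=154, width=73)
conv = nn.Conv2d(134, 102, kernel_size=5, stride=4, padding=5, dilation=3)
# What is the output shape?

Input shape: (3, 134, 154, 73)
Output shape: (3, 102, 38, 18)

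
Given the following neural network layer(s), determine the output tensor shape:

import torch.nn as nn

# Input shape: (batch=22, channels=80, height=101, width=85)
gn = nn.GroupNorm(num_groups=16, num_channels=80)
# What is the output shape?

Input shape: (22, 80, 101, 85)
Output shape: (22, 80, 101, 85)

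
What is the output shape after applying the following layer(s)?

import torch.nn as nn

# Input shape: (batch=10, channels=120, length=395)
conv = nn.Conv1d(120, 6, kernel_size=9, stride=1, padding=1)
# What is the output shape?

Input shape: (10, 120, 395)
Output shape: (10, 6, 389)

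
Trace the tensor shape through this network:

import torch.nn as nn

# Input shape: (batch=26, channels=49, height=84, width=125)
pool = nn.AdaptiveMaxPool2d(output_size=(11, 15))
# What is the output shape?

Input shape: (26, 49, 84, 125)
Output shape: (26, 49, 11, 15)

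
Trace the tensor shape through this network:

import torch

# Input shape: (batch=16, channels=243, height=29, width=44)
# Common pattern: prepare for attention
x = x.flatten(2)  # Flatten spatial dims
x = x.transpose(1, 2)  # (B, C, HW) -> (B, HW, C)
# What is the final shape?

Input shape: (16, 243, 29, 44)
  -> after flatten(2): (16, 243, 1276)
Output shape: (16, 1276, 243)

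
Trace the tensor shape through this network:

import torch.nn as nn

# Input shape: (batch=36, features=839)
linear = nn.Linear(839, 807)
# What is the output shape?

Input shape: (36, 839)
Output shape: (36, 807)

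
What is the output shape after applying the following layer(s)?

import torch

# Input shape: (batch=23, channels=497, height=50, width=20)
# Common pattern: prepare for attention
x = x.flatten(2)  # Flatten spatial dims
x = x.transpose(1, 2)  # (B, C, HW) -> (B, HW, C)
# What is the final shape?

Input shape: (23, 497, 50, 20)
  -> after flatten(2): (23, 497, 1000)
Output shape: (23, 1000, 497)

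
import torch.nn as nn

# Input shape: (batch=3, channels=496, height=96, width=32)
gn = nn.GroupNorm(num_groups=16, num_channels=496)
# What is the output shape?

Input shape: (3, 496, 96, 32)
Output shape: (3, 496, 96, 32)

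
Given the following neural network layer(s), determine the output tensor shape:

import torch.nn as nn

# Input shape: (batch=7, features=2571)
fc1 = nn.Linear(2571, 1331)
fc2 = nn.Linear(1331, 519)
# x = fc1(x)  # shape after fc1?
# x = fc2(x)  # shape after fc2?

Input shape: (7, 2571)
  -> after fc1: (7, 1331)
Output shape: (7, 519)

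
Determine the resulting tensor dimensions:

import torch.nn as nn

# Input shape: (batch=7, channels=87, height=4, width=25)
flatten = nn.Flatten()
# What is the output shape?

Input shape: (7, 87, 4, 25)
Output shape: (7, 8700)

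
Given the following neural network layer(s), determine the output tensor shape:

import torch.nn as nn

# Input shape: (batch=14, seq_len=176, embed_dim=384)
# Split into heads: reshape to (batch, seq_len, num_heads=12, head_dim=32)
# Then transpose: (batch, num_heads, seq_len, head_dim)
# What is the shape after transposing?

Input shape: (14, 176, 384)
  -> after reshape: (14, 176, 12, 32)
Output shape: (14, 12, 176, 32)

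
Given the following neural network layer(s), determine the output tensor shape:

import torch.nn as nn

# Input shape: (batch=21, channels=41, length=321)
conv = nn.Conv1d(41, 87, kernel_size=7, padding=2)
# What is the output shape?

Input shape: (21, 41, 321)
Output shape: (21, 87, 319)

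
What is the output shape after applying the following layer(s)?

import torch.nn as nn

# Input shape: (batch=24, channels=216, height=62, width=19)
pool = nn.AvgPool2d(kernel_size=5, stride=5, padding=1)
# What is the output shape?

Input shape: (24, 216, 62, 19)
Output shape: (24, 216, 12, 4)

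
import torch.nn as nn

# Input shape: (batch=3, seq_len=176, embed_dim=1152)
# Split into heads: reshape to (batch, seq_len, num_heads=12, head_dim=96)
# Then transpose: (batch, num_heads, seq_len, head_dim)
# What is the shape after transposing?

Input shape: (3, 176, 1152)
  -> after reshape: (3, 176, 12, 96)
Output shape: (3, 12, 176, 96)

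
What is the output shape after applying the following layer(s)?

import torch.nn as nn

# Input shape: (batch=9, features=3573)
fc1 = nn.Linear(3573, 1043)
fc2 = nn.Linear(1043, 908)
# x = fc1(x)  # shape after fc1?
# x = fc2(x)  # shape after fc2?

Input shape: (9, 3573)
  -> after fc1: (9, 1043)
Output shape: (9, 908)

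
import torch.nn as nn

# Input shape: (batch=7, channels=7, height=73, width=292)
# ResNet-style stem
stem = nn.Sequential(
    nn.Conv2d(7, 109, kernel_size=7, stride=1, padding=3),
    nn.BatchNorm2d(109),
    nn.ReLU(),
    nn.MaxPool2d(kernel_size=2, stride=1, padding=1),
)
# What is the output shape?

Input shape: (7, 7, 73, 292)
  -> after Conv2d 7x7 stride=1: (7, 109, 73, 292)
Output shape: (7, 109, 74, 293)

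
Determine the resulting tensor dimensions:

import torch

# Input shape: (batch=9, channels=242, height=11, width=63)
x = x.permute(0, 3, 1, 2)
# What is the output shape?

Input shape: (9, 242, 11, 63)
Output shape: (9, 63, 242, 11)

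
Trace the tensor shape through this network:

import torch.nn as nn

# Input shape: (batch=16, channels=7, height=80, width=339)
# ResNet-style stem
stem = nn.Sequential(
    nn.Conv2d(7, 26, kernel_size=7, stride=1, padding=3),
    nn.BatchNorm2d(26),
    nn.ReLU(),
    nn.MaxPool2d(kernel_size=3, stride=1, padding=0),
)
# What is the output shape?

Input shape: (16, 7, 80, 339)
  -> after Conv2d 7x7 stride=1: (16, 26, 80, 339)
Output shape: (16, 26, 78, 337)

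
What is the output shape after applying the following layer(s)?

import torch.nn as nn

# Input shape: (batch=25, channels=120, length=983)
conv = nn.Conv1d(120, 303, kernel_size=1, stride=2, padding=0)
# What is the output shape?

Input shape: (25, 120, 983)
Output shape: (25, 303, 492)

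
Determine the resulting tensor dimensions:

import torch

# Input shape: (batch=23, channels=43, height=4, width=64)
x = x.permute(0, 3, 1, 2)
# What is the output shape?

Input shape: (23, 43, 4, 64)
Output shape: (23, 64, 43, 4)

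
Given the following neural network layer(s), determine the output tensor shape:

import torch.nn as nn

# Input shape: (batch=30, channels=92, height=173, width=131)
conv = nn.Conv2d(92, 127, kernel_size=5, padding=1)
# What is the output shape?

Input shape: (30, 92, 173, 131)
Output shape: (30, 127, 171, 129)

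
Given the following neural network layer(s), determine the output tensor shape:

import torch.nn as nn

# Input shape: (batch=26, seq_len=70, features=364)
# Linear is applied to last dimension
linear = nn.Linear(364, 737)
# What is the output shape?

Input shape: (26, 70, 364)
Output shape: (26, 70, 737)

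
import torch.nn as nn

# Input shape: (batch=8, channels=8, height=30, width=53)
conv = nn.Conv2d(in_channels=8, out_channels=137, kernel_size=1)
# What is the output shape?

Input shape: (8, 8, 30, 53)
Output shape: (8, 137, 30, 53)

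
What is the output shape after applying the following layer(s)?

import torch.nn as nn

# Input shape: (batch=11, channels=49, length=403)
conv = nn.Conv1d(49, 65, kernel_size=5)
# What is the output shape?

Input shape: (11, 49, 403)
Output shape: (11, 65, 399)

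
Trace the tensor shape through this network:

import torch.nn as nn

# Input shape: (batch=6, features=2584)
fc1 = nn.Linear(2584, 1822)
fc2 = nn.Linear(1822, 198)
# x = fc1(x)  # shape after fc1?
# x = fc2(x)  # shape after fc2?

Input shape: (6, 2584)
  -> after fc1: (6, 1822)
Output shape: (6, 198)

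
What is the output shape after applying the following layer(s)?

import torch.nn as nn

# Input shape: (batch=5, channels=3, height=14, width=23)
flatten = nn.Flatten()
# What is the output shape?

Input shape: (5, 3, 14, 23)
Output shape: (5, 966)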